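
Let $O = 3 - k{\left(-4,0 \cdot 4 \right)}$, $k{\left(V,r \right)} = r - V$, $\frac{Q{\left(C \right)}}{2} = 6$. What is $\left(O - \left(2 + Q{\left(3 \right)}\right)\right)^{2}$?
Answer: $225$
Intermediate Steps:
$Q{\left(C \right)} = 12$ ($Q{\left(C \right)} = 2 \cdot 6 = 12$)
$O = -1$ ($O = 3 - \left(0 \cdot 4 - -4\right) = 3 - \left(0 + 4\right) = 3 - 4 = -1$)
$\left(O - \left(2 + Q{\left(3 \right)}\right)\right)^{2} = \left(-1 - 14\right)^{2} = \left(-15\right)^{2} = 225$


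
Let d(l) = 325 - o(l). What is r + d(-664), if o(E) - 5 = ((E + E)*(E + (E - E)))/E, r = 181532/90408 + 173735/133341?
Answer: 552964060201/334863698 ≈ 1651.3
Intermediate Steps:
r = 1108685897/334863698 (r = 181532*(1/90408) + 173735*(1/133341) = 45383/22602 + 173735/133341 = 1108685897/334863698 ≈ 3.3109)
o(E) = 5 + 2*E (o(E) = 5 + ((E + E)*(E + (E - E)))/E = 5 + ((2*E)*(E + 0))/E = 5 + ((2*E)*E)/E = 5 + (2*E²)/E = 5 + 2*E)
d(l) = 320 - 2*l (d(l) = 325 - (5 + 2*l) = 325 + (-5 - 2*l) = 320 - 2*l)
r + d(-664) = 1108685897/334863698 + (320 - 2*(-664)) = 1108685897/334863698 + (320 + 1328) = 1108685897/334863698 + 1648 = 552964060201/334863698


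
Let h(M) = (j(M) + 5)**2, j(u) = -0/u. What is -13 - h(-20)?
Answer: -38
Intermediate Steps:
j(u) = 0 (j(u) = -1*0 = 0)
h(M) = 25 (h(M) = (0 + 5)**2 = 5**2 = 25)
-13 - h(-20) = -13 - 1*25 = -13 - 25 = -38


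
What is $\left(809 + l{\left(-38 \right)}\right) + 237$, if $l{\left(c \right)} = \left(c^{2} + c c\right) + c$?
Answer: $3896$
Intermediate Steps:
$l{\left(c \right)} = c + 2 c^{2}$ ($l{\left(c \right)} = \left(c^{2} + c^{2}\right) + c = 2 c^{2} + c = c + 2 c^{2}$)
$\left(809 + l{\left(-38 \right)}\right) + 237 = \left(809 - 38 \left(1 + 2 \left(-38\right)\right)\right) + 237 = \left(809 - 38 \left(1 - 76\right)\right) + 237 = \left(809 - -2850\right) + 237 = \left(809 + 2850\right) + 237 = 3659 + 237 = 3896$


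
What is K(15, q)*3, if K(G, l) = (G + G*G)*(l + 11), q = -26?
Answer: -10800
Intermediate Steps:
K(G, l) = (11 + l)*(G + G²) (K(G, l) = (G + G²)*(11 + l) = (11 + l)*(G + G²))
K(15, q)*3 = (15*(11 - 26 + 11*15 + 15*(-26)))*3 = (15*(11 - 26 + 165 - 390))*3 = (15*(-240))*3 = -3600*3 = -10800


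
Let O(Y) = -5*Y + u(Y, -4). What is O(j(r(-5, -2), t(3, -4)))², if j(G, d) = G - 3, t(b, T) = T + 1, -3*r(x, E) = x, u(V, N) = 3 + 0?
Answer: 841/9 ≈ 93.444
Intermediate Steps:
u(V, N) = 3
r(x, E) = -x/3
t(b, T) = 1 + T
j(G, d) = -3 + G
O(Y) = 3 - 5*Y (O(Y) = -5*Y + 3 = 3 - 5*Y)
O(j(r(-5, -2), t(3, -4)))² = (3 - 5*(-3 - ⅓*(-5)))² = (3 - 5*(-3 + 5/3))² = (3 - 5*(-4/3))² = (3 + 20/3)² = (29/3)² = 841/9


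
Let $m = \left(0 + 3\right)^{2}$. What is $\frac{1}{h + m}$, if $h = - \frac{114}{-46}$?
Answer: $\frac{23}{264} \approx 0.087121$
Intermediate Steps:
$h = \frac{57}{23}$ ($h = \left(-114\right) \left(- \frac{1}{46}\right) = \frac{57}{23} \approx 2.4783$)
$m = 9$ ($m = 3^{2} = 9$)
$\frac{1}{h + m} = \frac{1}{\frac{57}{23} + 9} = \frac{1}{\frac{264}{23}} = \frac{23}{264}$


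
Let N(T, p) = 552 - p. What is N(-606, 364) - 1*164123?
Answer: -163935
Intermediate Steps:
N(-606, 364) - 1*164123 = (552 - 1*364) - 1*164123 = (552 - 364) - 164123 = 188 - 164123 = -163935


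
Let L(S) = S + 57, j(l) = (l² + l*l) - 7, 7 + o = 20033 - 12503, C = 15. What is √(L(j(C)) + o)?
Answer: √8023 ≈ 89.571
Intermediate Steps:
o = 7523 (o = -7 + (20033 - 12503) = -7 + 7530 = 7523)
j(l) = -7 + 2*l² (j(l) = (l² + l²) - 7 = 2*l² - 7 = -7 + 2*l²)
L(S) = 57 + S
√(L(j(C)) + o) = √((57 + (-7 + 2*15²)) + 7523) = √((57 + (-7 + 2*225)) + 7523) = √((57 + (-7 + 450)) + 7523) = √((57 + 443) + 7523) = √(500 + 7523) = √8023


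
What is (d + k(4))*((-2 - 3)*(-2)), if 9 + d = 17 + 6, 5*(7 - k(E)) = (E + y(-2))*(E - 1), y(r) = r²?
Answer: 162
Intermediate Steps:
k(E) = 7 - (-1 + E)*(4 + E)/5 (k(E) = 7 - (E + (-2)²)*(E - 1)/5 = 7 - (E + 4)*(-1 + E)/5 = 7 - (4 + E)*(-1 + E)/5 = 7 - (-1 + E)*(4 + E)/5)
d = 14 (d = -9 + (17 + 6) = -9 + 23 = 14)
(d + k(4))*((-2 - 3)*(-2)) = (14 + (39/5 - ⅗*4 - ⅕*4²))*((-2 - 3)*(-2)) = (14 + (39/5 - 12/5 - ⅕*16))*(-5*(-2)) = (14 + (39/5 - 12/5 - 16/5))*10 = (14 + 11/5)*10 = (81/5)*10 = 162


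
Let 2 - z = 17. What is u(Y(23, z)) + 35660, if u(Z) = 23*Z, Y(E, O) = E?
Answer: 36189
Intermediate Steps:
z = -15 (z = 2 - 1*17 = 2 - 17 = -15)
u(Y(23, z)) + 35660 = 23*23 + 35660 = 529 + 35660 = 36189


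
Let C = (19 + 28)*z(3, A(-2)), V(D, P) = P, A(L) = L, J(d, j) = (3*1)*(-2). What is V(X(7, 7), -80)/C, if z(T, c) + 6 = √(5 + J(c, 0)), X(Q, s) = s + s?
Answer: 480/1739 + 80*I/1739 ≈ 0.27602 + 0.046003*I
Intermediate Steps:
J(d, j) = -6 (J(d, j) = 3*(-2) = -6)
X(Q, s) = 2*s
z(T, c) = -6 + I (z(T, c) = -6 + √(5 - 6) = -6 + √(-1) = -6 + I)
C = -282 + 47*I (C = (19 + 28)*(-6 + I) = 47*(-6 + I) = -282 + 47*I ≈ -282.0 + 47.0*I)
V(X(7, 7), -80)/C = -80*(-282 - 47*I)/81733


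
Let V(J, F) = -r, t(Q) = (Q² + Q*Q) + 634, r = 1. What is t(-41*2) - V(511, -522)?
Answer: 14083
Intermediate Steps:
t(Q) = 634 + 2*Q² (t(Q) = (Q² + Q²) + 634 = 2*Q² + 634 = 634 + 2*Q²)
V(J, F) = -1 (V(J, F) = -1*1 = -1)
t(-41*2) - V(511, -522) = (634 + 2*(-41*2)²) - 1*(-1) = (634 + 2*(-82)²) + 1 = (634 + 2*6724) + 1 = (634 + 13448) + 1 = 14082 + 1 = 14083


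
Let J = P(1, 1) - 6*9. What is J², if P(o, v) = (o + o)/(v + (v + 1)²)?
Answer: 71824/25 ≈ 2873.0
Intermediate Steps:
P(o, v) = 2*o/(v + (1 + v)²) (P(o, v) = (2*o)/(v + (1 + v)²) = 2*o/(v + (1 + v)²))
J = -268/5 (J = 2*1/(1 + (1 + 1)²) - 6*9 = 2*1/(1 + 2²) - 54 = 2*1/(1 + 4) - 54 = 2*1/5 - 54 = 2*1*(⅕) - 54 = ⅖ - 54 = -268/5 ≈ -53.600)
J² = (-268/5)² = 71824/25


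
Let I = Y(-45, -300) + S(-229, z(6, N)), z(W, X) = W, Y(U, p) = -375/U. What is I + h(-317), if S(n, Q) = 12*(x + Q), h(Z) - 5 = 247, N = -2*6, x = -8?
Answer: 709/3 ≈ 236.33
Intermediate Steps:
N = -12
h(Z) = 252 (h(Z) = 5 + 247 = 252)
S(n, Q) = -96 + 12*Q (S(n, Q) = 12*(-8 + Q) = -96 + 12*Q)
I = -47/3 (I = -375/(-45) + (-96 + 12*6) = -375*(-1/45) + (-96 + 72) = 25/3 - 24 = -47/3 ≈ -15.667)
I + h(-317) = -47/3 + 252 = 709/3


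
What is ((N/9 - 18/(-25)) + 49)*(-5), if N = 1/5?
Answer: -11192/45 ≈ -248.71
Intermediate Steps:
N = 1/5 ≈ 0.20000
((N/9 - 18/(-25)) + 49)*(-5) = (((1/5)/9 - 18/(-25)) + 49)*(-5) = (((1/5)*(1/9) - 18*(-1/25)) + 49)*(-5) = ((1/45 + 18/25) + 49)*(-5) = (167/225 + 49)*(-5) = (11192/225)*(-5) = -11192/45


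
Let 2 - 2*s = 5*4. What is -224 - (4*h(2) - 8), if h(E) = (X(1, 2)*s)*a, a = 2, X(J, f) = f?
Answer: -72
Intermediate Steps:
s = -9 (s = 1 - 5*4/2 = 1 - ½*20 = 1 - 10 = -9)
h(E) = -36 (h(E) = (2*(-9))*2 = -18*2 = -36)
-224 - (4*h(2) - 8) = -224 - (4*(-36) - 8) = -224 - (-144 - 8) = -224 - 1*(-152) = -224 + 152 = -72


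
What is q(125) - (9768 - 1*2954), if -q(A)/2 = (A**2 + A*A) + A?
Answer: -69564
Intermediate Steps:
q(A) = -4*A**2 - 2*A (q(A) = -2*((A**2 + A*A) + A) = -2*((A**2 + A**2) + A) = -2*(2*A**2 + A) = -2*(A + 2*A**2) = -4*A**2 - 2*A)
q(125) - (9768 - 1*2954) = -2*125*(1 + 2*125) - (9768 - 1*2954) = -2*125*(1 + 250) - (9768 - 2954) = -2*125*251 - 1*6814 = -62750 - 6814 = -69564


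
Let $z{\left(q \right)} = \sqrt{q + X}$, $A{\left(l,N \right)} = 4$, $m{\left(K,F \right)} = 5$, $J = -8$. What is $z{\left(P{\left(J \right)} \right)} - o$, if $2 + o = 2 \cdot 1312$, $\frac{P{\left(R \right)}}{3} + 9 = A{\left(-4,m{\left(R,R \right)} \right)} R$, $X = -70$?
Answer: $-2622 + i \sqrt{193} \approx -2622.0 + 13.892 i$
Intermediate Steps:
$P{\left(R \right)} = -27 + 12 R$ ($P{\left(R \right)} = -27 + 3 \cdot 4 R = -27 + 12 R$)
$z{\left(q \right)} = \sqrt{-70 + q}$ ($z{\left(q \right)} = \sqrt{q - 70} = \sqrt{-70 + q}$)
$o = 2622$ ($o = -2 + 2 \cdot 1312 = -2 + 2624 = 2622$)
$z{\left(P{\left(J \right)} \right)} - o = \sqrt{-70 + \left(-27 + 12 \left(-8\right)\right)} - 2622 = \sqrt{-70 - 123} - 2622 = \sqrt{-193} - 2622 = i \sqrt{193} - 2622 = -2622 + i \sqrt{193}$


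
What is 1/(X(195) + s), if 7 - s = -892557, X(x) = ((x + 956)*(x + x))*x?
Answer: 1/88426114 ≈ 1.1309e-8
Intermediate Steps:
X(x) = 2*x²*(956 + x) (X(x) = ((956 + x)*(2*x))*x = (2*x*(956 + x))*x = 2*x²*(956 + x))
s = 892564 (s = 7 - 1*(-892557) = 7 + 892557 = 892564)
1/(X(195) + s) = 1/(2*195²*(956 + 195) + 892564) = 1/(2*38025*1151 + 892564) = 1/(87533550 + 892564) = 1/88426114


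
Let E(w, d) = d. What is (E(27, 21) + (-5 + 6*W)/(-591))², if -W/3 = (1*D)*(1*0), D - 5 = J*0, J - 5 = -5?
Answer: 154157056/349281 ≈ 441.36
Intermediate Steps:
J = 0 (J = 5 - 5 = 0)
D = 5 (D = 5 + 0*0 = 5 + 0 = 5)
W = 0 (W = -3*1*5*1*0 = -15*0 = -3*0 = 0)
(E(27, 21) + (-5 + 6*W)/(-591))² = (21 + (-5 + 6*0)/(-591))² = (21 + (-5 + 0)*(-1/591))² = (21 - 5*(-1/591))² = (21 + 5/591)² = (12416/591)² = 154157056/349281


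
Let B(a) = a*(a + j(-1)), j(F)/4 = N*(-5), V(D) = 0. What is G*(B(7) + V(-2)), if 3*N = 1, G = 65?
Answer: 455/3 ≈ 151.67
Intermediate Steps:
N = 1/3 (N = (1/3)*1 = 1/3 ≈ 0.33333)
j(F) = -20/3 (j(F) = 4*((1/3)*(-5)) = 4*(-5/3) = -20/3)
B(a) = a*(-20/3 + a) (B(a) = a*(a - 20/3) = a*(-20/3 + a))
G*(B(7) + V(-2)) = 65*((1/3)*7*(-20 + 3*7) + 0) = 65*((1/3)*7*(-20 + 21) + 0) = 65*((1/3)*7*1 + 0) = 65*(7/3 + 0) = 65*(7/3) = 455/3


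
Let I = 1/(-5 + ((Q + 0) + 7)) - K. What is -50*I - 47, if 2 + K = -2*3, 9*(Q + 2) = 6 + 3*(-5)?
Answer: -397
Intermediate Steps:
Q = -3 (Q = -2 + (6 + 3*(-5))/9 = -2 + (6 - 15)/9 = -2 + (1/9)*(-9) = -2 - 1 = -3)
K = -8 (K = -2 - 2*3 = -2 - 6 = -8)
I = 7 (I = 1/(-5 + ((-3 + 0) + 7)) - 1*(-8) = 1/(-5 + (-3 + 7)) + 8 = 1/(-5 + 4) + 8 = 1/(-1) + 8 = -1 + 8 = 7)
-50*I - 47 = -50*7 - 47 = -350 - 47 = -397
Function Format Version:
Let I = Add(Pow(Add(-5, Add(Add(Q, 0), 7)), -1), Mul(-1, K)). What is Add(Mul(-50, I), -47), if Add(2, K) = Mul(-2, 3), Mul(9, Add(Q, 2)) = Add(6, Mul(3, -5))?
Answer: -397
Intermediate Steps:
Q = -3 (Q = Add(-2, Mul(Rational(1, 9), Add(6, Mul(3, -5)))) = Add(-2, Mul(Rational(1, 9), Add(6, -15))) = Add(-2, Mul(Rational(1, 9), -9)) = Add(-2, -1) = -3)
K = -8 (K = Add(-2, Mul(-2, 3)) = Add(-2, -6) = -8)
I = 7 (I = Add(Pow(Add(-5, Add(Add(-3, 0), 7)), -1), Mul(-1, -8)) = Add(Pow(Add(-5, Add(-3, 7)), -1), 8) = Add(Pow(Add(-5, 4), -1), 8) = Add(Pow(-1, -1), 8) = Add(-1, 8) = 7)
Add(Mul(-50, I), -47) = Add(Mul(-50, 7), -47) = Add(-350, -47) = -397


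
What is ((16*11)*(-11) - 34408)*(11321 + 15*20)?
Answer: -422353624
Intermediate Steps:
((16*11)*(-11) - 34408)*(11321 + 15*20) = (176*(-11) - 34408)*(11321 + 300) = (-1936 - 34408)*11621 = -36344*11621 = -422353624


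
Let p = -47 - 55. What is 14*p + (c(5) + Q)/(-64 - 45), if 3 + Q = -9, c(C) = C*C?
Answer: -155665/109 ≈ -1428.1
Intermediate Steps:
c(C) = C**2
Q = -12 (Q = -3 - 9 = -12)
p = -102
14*p + (c(5) + Q)/(-64 - 45) = 14*(-102) + (5**2 - 12)/(-64 - 45) = -1428 + (25 - 12)/(-109) = -1428 + 13*(-1/109) = -1428 - 13/109 = -155665/109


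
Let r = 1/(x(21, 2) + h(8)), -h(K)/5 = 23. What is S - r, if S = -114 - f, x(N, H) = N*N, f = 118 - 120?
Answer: -36513/326 ≈ -112.00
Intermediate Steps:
f = -2
h(K) = -115 (h(K) = -5*23 = -115)
x(N, H) = N²
S = -112 (S = -114 - 1*(-2) = -114 + 2 = -112)
r = 1/326 (r = 1/(21² - 115) = 1/(441 - 115) = 1/326 ≈ 0.0030675)
S - r = -112 - 1*1/326 = -112 - 1/326 = -36513/326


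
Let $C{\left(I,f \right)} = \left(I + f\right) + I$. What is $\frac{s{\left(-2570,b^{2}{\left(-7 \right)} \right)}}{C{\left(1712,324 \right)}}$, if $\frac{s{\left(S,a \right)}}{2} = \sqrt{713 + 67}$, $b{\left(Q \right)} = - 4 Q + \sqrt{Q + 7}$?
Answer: $\frac{\sqrt{195}}{937} \approx 0.014903$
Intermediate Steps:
$C{\left(I,f \right)} = f + 2 I$
$b{\left(Q \right)} = \sqrt{7 + Q} - 4 Q$ ($b{\left(Q \right)} = - 4 Q + \sqrt{7 + Q} = \sqrt{7 + Q} - 4 Q$)
$s{\left(S,a \right)} = 4 \sqrt{195}$ ($s{\left(S,a \right)} = 2 \sqrt{713 + 67} = 2 \sqrt{780} = 2 \cdot 2 \sqrt{195} = 4 \sqrt{195}$)
$\frac{s{\left(-2570,b^{2}{\left(-7 \right)} \right)}}{C{\left(1712,324 \right)}} = \frac{4 \sqrt{195}}{324 + 2 \cdot 1712} = \frac{4 \sqrt{195}}{324 + 3424} = \frac{4 \sqrt{195}}{3748} = 4 \sqrt{195} \cdot \frac{1}{3748} = \frac{\sqrt{195}}{937}$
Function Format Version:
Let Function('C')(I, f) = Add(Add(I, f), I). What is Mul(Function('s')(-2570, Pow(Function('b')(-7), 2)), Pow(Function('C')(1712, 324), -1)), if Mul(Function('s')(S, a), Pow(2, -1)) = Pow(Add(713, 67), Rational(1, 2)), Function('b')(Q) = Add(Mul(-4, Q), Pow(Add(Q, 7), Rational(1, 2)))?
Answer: Mul(Rational(1, 937), Pow(195, Rational(1, 2))) ≈ 0.014903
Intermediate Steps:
Function('C')(I, f) = Add(f, Mul(2, I))
Function('b')(Q) = Add(Pow(Add(7, Q), Rational(1, 2)), Mul(-4, Q)) (Function('b')(Q) = Add(Mul(-4, Q), Pow(Add(7, Q), Rational(1, 2))) = Add(Pow(Add(7, Q), Rational(1, 2)), Mul(-4, Q)))
Function('s')(S, a) = Mul(4, Pow(195, Rational(1, 2))) (Function('s')(S, a) = Mul(2, Pow(Add(713, 67), Rational(1, 2))) = Mul(2, Pow(780, Rational(1, 2))) = Mul(2, Mul(2, Pow(195, Rational(1, 2)))) = Mul(4, Pow(195, Rational(1, 2))))
Mul(Function('s')(-2570, Pow(Function('b')(-7), 2)), Pow(Function('C')(1712, 324), -1)) = Mul(Mul(4, Pow(195, Rational(1, 2))), Pow(Add(324, Mul(2, 1712)), -1)) = Mul(Mul(4, Pow(195, Rational(1, 2))), Pow(Add(324, 3424), -1)) = Mul(Mul(4, Pow(195, Rational(1, 2))), Pow(3748, -1)) = Mul(Mul(4, Pow(195, Rational(1, 2))), Rational(1, 3748)) = Mul(Rational(1, 937), Pow(195, Rational(1, 2)))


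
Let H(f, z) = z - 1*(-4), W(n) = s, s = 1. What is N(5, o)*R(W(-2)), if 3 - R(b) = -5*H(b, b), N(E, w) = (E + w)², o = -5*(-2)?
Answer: 6300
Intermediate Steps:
W(n) = 1
o = 10
H(f, z) = 4 + z (H(f, z) = z + 4 = 4 + z)
R(b) = 23 + 5*b (R(b) = 3 - (-5)*(4 + b) = 3 - (-20 - 5*b) = 3 + (20 + 5*b) = 23 + 5*b)
N(5, o)*R(W(-2)) = (5 + 10)²*(23 + 5*1) = 15²*(23 + 5) = 225*28 = 6300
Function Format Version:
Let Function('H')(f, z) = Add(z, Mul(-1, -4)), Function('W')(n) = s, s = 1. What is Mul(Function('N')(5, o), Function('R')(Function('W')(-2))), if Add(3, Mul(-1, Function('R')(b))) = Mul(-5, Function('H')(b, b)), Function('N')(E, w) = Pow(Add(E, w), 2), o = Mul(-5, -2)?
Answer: 6300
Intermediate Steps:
Function('W')(n) = 1
o = 10
Function('H')(f, z) = Add(4, z) (Function('H')(f, z) = Add(z, 4) = Add(4, z))
Function('R')(b) = Add(23, Mul(5, b)) (Function('R')(b) = Add(3, Mul(-1, Mul(-5, Add(4, b)))) = Add(3, Mul(-1, Add(-20, Mul(-5, b)))) = Add(3, Add(20, Mul(5, b))) = Add(23, Mul(5, b)))
Mul(Function('N')(5, o), Function('R')(Function('W')(-2))) = Mul(Pow(Add(5, 10), 2), Add(23, Mul(5, 1))) = Mul(Pow(15, 2), Add(23, 5)) = Mul(225, 28) = 6300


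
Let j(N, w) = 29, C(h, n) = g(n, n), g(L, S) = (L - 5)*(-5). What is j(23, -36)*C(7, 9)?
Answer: -580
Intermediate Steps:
g(L, S) = 25 - 5*L (g(L, S) = (-5 + L)*(-5) = 25 - 5*L)
C(h, n) = 25 - 5*n
j(23, -36)*C(7, 9) = 29*(25 - 5*9) = 29*(25 - 45) = 29*(-20) = -580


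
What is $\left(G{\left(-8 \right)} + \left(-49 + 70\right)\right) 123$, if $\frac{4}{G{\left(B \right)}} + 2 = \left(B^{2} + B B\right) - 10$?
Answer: $\frac{75030}{29} \approx 2587.2$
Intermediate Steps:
$G{\left(B \right)} = \frac{4}{-12 + 2 B^{2}}$ ($G{\left(B \right)} = \frac{4}{-2 - \left(10 - B^{2} - B B\right)} = \frac{4}{-2 + \left(\left(B^{2} + B^{2}\right) - 10\right)} = \frac{4}{-2 + \left(2 B^{2} - 10\right)} = \frac{4}{-2 + \left(-10 + 2 B^{2}\right)} = \frac{4}{-12 + 2 B^{2}}$)
$\left(G{\left(-8 \right)} + \left(-49 + 70\right)\right) 123 = \left(\frac{2}{-6 + \left(-8\right)^{2}} + \left(-49 + 70\right)\right) 123 = \left(\frac{2}{-6 + 64} + 21\right) 123 = \left(\frac{2}{58} + 21\right) 123 = \left(2 \cdot \frac{1}{58} + 21\right) 123 = \left(\frac{1}{29} + 21\right) 123 = \frac{610}{29} \cdot 123 = \frac{75030}{29}$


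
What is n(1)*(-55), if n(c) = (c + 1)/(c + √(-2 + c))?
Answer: -55 + 55*I ≈ -55.0 + 55.0*I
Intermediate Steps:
n(c) = (1 + c)/(c + √(-2 + c))
n(1)*(-55) = ((1 + 1)/(1 + √(-2 + 1)))*(-55) = (2/(1 + √(-1)))*(-55) = (2/(1 + I))*(-55) = (((1 - I)/2)*2)*(-55) = (1 - I)*(-55) = -55 + 55*I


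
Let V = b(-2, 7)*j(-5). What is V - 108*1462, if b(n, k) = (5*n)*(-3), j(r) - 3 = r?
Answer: -157956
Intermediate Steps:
j(r) = 3 + r
b(n, k) = -15*n
V = -60 (V = (-15*(-2))*(3 - 5) = 30*(-2) = -60)
V - 108*1462 = -60 - 108*1462 = -60 - 157896 = -157956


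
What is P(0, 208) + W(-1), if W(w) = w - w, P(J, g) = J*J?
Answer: 0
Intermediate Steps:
P(J, g) = J**2
W(w) = 0
P(0, 208) + W(-1) = 0**2 + 0 = 0 + 0 = 0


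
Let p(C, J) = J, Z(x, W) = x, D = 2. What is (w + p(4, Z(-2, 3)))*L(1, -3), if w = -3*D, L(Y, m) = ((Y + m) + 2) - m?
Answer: -24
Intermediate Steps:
L(Y, m) = 2 + Y (L(Y, m) = (2 + Y + m) - m = 2 + Y)
w = -6 (w = -3*2 = -6)
(w + p(4, Z(-2, 3)))*L(1, -3) = (-6 - 2)*(2 + 1) = -8*3 = -24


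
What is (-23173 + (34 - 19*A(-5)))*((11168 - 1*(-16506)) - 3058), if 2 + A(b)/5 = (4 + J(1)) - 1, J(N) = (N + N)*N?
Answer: -576605184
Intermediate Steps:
J(N) = 2*N**2 (J(N) = (2*N)*N = 2*N**2)
A(b) = 15 (A(b) = -10 + 5*((4 + 2*1**2) - 1) = -10 + 5*((4 + 2*1) - 1) = -10 + 5*((4 + 2) - 1) = -10 + 5*(6 - 1) = -10 + 5*5 = -10 + 25 = 15)
(-23173 + (34 - 19*A(-5)))*((11168 - 1*(-16506)) - 3058) = (-23173 + (34 - 19*15))*((11168 - 1*(-16506)) - 3058) = (-23173 + (34 - 285))*((11168 + 16506) - 3058) = (-23173 - 251)*(27674 - 3058) = -23424*24616 = -576605184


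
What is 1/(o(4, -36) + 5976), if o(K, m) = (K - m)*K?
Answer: 1/6136 ≈ 0.00016297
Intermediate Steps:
o(K, m) = K*(K - m)
1/(o(4, -36) + 5976) = 1/(4*(4 - 1*(-36)) + 5976) = 1/(4*(4 + 36) + 5976) = 1/(4*40 + 5976) = 1/(160 + 5976) = 1/6136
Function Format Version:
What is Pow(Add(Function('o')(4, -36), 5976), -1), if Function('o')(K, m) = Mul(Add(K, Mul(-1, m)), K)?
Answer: Rational(1, 6136) ≈ 0.00016297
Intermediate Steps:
Function('o')(K, m) = Mul(K, Add(K, Mul(-1, m)))
Pow(Add(Function('o')(4, -36), 5976), -1) = Pow(Add(Mul(4, Add(4, Mul(-1, -36))), 5976), -1) = Pow(Add(Mul(4, Add(4, 36)), 5976), -1) = Pow(Add(Mul(4, 40), 5976), -1) = Pow(Add(160, 5976), -1) = Pow(6136, -1) = Rational(1, 6136)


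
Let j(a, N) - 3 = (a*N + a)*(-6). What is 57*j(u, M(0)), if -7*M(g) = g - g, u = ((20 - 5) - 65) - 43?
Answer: 31977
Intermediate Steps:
u = -93 (u = (15 - 65) - 43 = -50 - 43 = -93)
M(g) = 0 (M(g) = -(g - g)/7 = -⅐*0 = 0)
j(a, N) = 3 - 6*a - 6*N*a (j(a, N) = 3 + (a*N + a)*(-6) = 3 + (N*a + a)*(-6) = 3 + (a + N*a)*(-6) = 3 + (-6*a - 6*N*a) = 3 - 6*a - 6*N*a)
57*j(u, M(0)) = 57*(3 - 6*(-93) - 6*0*(-93)) = 57*(3 + 558 + 0) = 57*561 = 31977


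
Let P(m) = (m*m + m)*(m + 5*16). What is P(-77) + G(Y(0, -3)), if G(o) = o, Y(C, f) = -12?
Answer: 17544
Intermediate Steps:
P(m) = (80 + m)*(m + m²) (P(m) = (m² + m)*(m + 80) = (m + m²)*(80 + m) = (80 + m)*(m + m²))
P(-77) + G(Y(0, -3)) = -77*(80 + (-77)² + 81*(-77)) - 12 = -77*(80 + 5929 - 6237) - 12 = -77*(-228) - 12 = 17556 - 12 = 17544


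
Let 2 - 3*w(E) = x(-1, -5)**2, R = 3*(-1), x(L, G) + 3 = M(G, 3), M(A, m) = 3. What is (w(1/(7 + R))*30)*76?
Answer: 1520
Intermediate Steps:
x(L, G) = 0 (x(L, G) = -3 + 3 = 0)
R = -3
w(E) = 2/3 (w(E) = 2/3 - 1/3*0**2 = 2/3 - 1/3*0 = 2/3 + 0 = 2/3)
(w(1/(7 + R))*30)*76 = ((2/3)*30)*76 = 20*76 = 1520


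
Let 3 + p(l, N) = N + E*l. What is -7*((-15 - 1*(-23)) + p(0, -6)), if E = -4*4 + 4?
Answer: 7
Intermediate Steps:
E = -12 (E = -16 + 4 = -12)
p(l, N) = -3 + N - 12*l (p(l, N) = -3 + (N - 12*l) = -3 + N - 12*l)
-7*((-15 - 1*(-23)) + p(0, -6)) = -7*((-15 - 1*(-23)) + (-3 - 6 - 12*0)) = -7*((-15 + 23) + (-3 - 6 + 0)) = -7*(8 - 9) = -7*(-1) = 7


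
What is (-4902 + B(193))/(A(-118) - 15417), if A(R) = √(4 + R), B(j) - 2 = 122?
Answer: 24554142/79228001 + 4778*I*√114/237684003 ≈ 0.30992 + 0.00021463*I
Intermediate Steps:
B(j) = 124 (B(j) = 2 + 122 = 124)
(-4902 + B(193))/(A(-118) - 15417) = (-4902 + 124)/(√(4 - 118) - 15417) = -4778/(√(-114) - 15417) = -4778/(I*√114 - 15417) = -4778/(-15417 + I*√114)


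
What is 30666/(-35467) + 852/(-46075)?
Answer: -1443153834/1634142025 ≈ -0.88313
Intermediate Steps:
30666/(-35467) + 852/(-46075) = 30666*(-1/35467) + 852*(-1/46075) = -30666/35467 - 852/46075 = -1443153834/1634142025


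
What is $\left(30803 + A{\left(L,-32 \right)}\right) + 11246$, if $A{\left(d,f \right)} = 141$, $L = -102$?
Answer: $42190$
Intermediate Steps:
$\left(30803 + A{\left(L,-32 \right)}\right) + 11246 = \left(30803 + 141\right) + 11246 = 30944 + 11246 = 42190$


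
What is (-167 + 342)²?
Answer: 30625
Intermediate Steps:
(-167 + 342)² = 175² = 30625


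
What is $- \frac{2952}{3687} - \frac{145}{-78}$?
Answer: $\frac{101453}{95862} \approx 1.0583$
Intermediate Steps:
$- \frac{2952}{3687} - \frac{145}{-78} = \left(-2952\right) \frac{1}{3687} - - \frac{145}{78} = - \frac{984}{1229} + \frac{145}{78} = \frac{101453}{95862}$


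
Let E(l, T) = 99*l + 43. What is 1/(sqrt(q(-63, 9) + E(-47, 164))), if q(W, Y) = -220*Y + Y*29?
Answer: -I*sqrt(6329)/6329 ≈ -0.01257*I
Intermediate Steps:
q(W, Y) = -191*Y (q(W, Y) = -220*Y + 29*Y = -191*Y)
E(l, T) = 43 + 99*l
1/(sqrt(q(-63, 9) + E(-47, 164))) = 1/(sqrt(-191*9 + (43 + 99*(-47)))) = 1/(sqrt(-1719 + (43 - 4653))) = 1/(sqrt(-1719 - 4610)) = 1/(sqrt(-6329)) = 1/(I*sqrt(6329)) = -I*sqrt(6329)/6329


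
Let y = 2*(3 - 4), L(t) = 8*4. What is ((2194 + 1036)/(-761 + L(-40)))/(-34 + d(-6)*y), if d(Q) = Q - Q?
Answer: 95/729 ≈ 0.13032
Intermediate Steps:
d(Q) = 0
L(t) = 32
y = -2 (y = 2*(-1) = -2)
((2194 + 1036)/(-761 + L(-40)))/(-34 + d(-6)*y) = ((2194 + 1036)/(-761 + 32))/(-34 + 0*(-2)) = (3230/(-729))/(-34 + 0) = (3230*(-1/729))/(-34) = -3230/729*(-1/34) = 95/729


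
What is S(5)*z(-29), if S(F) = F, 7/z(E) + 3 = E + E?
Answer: -35/61 ≈ -0.57377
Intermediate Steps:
z(E) = 7/(-3 + 2*E) (z(E) = 7/(-3 + (E + E)) = 7/(-3 + 2*E))
S(5)*z(-29) = 5*(7/(-3 + 2*(-29))) = 5*(7/(-3 - 58)) = 5*(7/(-61)) = 5*(7*(-1/61)) = 5*(-7/61) = -35/61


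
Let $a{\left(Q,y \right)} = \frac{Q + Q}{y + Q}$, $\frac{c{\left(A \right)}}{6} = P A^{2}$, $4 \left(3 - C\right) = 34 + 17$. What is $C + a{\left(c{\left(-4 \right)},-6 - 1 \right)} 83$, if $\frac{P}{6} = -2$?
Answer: $\frac{719727}{4636} \approx 155.25$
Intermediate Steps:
$P = -12$ ($P = 6 \left(-2\right) = -12$)
$C = - \frac{39}{4}$ ($C = 3 - \frac{34 + 17}{4} = 3 - \frac{51}{4} = - \frac{39}{4} \approx -9.75$)
$c{\left(A \right)} = - 72 A^{2}$ ($c{\left(A \right)} = 6 \left(- 12 A^{2}\right) = - 72 A^{2}$)
$a{\left(Q,y \right)} = \frac{2 Q}{Q + y}$
$C + a{\left(c{\left(-4 \right)},-6 - 1 \right)} 83 = - \frac{39}{4} + \frac{2 \left(- 72 \left(-4\right)^{2}\right)}{- 72 \left(-4\right)^{2} - 7} \cdot 83 = - \frac{39}{4} + \frac{2 \left(\left(-72\right) 16\right)}{\left(-72\right) 16 - 7} \cdot 83 = - \frac{39}{4} + 2 \left(-1152\right) \frac{1}{-1152 - 7} \cdot 83 = - \frac{39}{4} + 2 \left(-1152\right) \frac{1}{-1159} \cdot 83 = - \frac{39}{4} + 2 \left(-1152\right) \left(- \frac{1}{1159}\right) 83 = - \frac{39}{4} + \frac{2304}{1159} \cdot 83 = - \frac{39}{4} + \frac{191232}{1159} = \frac{719727}{4636}$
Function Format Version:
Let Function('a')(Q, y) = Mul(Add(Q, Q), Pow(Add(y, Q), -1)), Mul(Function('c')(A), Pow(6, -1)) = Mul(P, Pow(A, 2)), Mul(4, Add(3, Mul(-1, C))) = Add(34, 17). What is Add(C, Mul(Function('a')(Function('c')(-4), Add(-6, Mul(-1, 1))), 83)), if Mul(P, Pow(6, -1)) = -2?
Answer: Rational(719727, 4636) ≈ 155.25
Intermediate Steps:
P = -12 (P = Mul(6, -2) = -12)
C = Rational(-39, 4) (C = Add(3, Mul(Rational(-1, 4), Add(34, 17))) = Add(3, Mul(Rational(-1, 4), 51)) = Add(3, Rational(-51, 4)) = Rational(-39, 4) ≈ -9.7500)
Function('c')(A) = Mul(-72, Pow(A, 2)) (Function('c')(A) = Mul(6, Mul(-12, Pow(A, 2))) = Mul(-72, Pow(A, 2)))
Function('a')(Q, y) = Mul(2, Q, Pow(Add(Q, y), -1)) (Function('a')(Q, y) = Mul(Mul(2, Q), Pow(Add(Q, y), -1)) = Mul(2, Q, Pow(Add(Q, y), -1)))
Add(C, Mul(Function('a')(Function('c')(-4), Add(-6, Mul(-1, 1))), 83)) = Add(Rational(-39, 4), Mul(Mul(2, Mul(-72, Pow(-4, 2)), Pow(Add(Mul(-72, Pow(-4, 2)), Add(-6, Mul(-1, 1))), -1)), 83)) = Add(Rational(-39, 4), Mul(Mul(2, Mul(-72, 16), Pow(Add(Mul(-72, 16), Add(-6, -1)), -1)), 83)) = Add(Rational(-39, 4), Mul(Mul(2, -1152, Pow(Add(-1152, -7), -1)), 83)) = Add(Rational(-39, 4), Mul(Mul(2, -1152, Pow(-1159, -1)), 83)) = Add(Rational(-39, 4), Mul(Mul(2, -1152, Rational(-1, 1159)), 83)) = Add(Rational(-39, 4), Mul(Rational(2304, 1159), 83)) = Add(Rational(-39, 4), Rational(191232, 1159)) = Rational(719727, 4636)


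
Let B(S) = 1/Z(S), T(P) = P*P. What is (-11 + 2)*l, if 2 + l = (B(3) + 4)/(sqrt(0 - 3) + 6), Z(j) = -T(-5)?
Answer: 4068/325 + 297*I*sqrt(3)/325 ≈ 12.517 + 1.5828*I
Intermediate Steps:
T(P) = P**2
Z(j) = -25 (Z(j) = -1*(-5)**2 = -1*25 = -25)
B(S) = -1/25 (B(S) = 1/(-25) = -1/25)
l = -2 + 99/(25*(6 + I*sqrt(3))) (l = -2 + (-1/25 + 4)/(sqrt(0 - 3) + 6) = -2 + 99/(25*(sqrt(-3) + 6)) = -2 + 99/(25*(I*sqrt(3) + 6)) = -2 + 99/(25*(6 + I*sqrt(3))) ≈ -1.3908 - 0.17587*I)
(-11 + 2)*l = (-11 + 2)*(-452/325 - 33*I*sqrt(3)/325) = -9*(-452/325 - 33*I*sqrt(3)/325) = 4068/325 + 297*I*sqrt(3)/325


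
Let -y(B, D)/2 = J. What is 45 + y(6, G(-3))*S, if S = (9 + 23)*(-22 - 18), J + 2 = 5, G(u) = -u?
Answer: 7725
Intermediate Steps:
J = 3 (J = -2 + 5 = 3)
S = -1280 (S = 32*(-40) = -1280)
y(B, D) = -6 (y(B, D) = -2*3 = -6)
45 + y(6, G(-3))*S = 45 - 6*(-1280) = 45 + 7680 = 7725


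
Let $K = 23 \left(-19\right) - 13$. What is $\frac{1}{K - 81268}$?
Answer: $- \frac{1}{81718} \approx -1.2237 \cdot 10^{-5}$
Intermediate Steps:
$K = -450$ ($K = -437 - 13 = -450$)
$\frac{1}{K - 81268} = \frac{1}{-450 - 81268} = \frac{1}{-81718} = - \frac{1}{81718}$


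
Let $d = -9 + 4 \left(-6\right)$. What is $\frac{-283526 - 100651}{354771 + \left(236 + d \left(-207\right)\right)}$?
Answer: $- \frac{384177}{361838} \approx -1.0617$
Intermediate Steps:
$d = -33$ ($d = -9 - 24 = -33$)
$\frac{-283526 - 100651}{354771 + \left(236 + d \left(-207\right)\right)} = \frac{-283526 - 100651}{354771 + \left(236 - -6831\right)} = - \frac{384177}{354771 + \left(236 + 6831\right)} = - \frac{384177}{354771 + 7067} = - \frac{384177}{361838}$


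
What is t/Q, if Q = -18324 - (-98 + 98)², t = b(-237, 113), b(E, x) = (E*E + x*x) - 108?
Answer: -34415/9162 ≈ -3.7563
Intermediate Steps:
b(E, x) = -108 + E² + x² (b(E, x) = (E² + x²) - 108 = -108 + E² + x²)
t = 68830 (t = -108 + (-237)² + 113² = -108 + 56169 + 12769 = 68830)
Q = -18324 (Q = -18324 - 1*0² = -18324 - 1*0 = -18324 + 0 = -18324)
t/Q = 68830/(-18324) = 68830*(-1/18324) = -34415/9162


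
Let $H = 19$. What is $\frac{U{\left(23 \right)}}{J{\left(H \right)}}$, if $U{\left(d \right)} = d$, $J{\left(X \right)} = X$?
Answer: $\frac{23}{19} \approx 1.2105$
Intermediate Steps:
$\frac{U{\left(23 \right)}}{J{\left(H \right)}} = \frac{23}{19}$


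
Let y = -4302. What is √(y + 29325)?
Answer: √25023 ≈ 158.19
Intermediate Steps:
√(y + 29325) = √(-4302 + 29325) = √25023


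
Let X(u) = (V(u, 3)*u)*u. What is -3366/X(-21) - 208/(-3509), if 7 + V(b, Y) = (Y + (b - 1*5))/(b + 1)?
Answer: 27439784/20117097 ≈ 1.3640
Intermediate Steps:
V(b, Y) = -7 + (-5 + Y + b)/(1 + b) (V(b, Y) = -7 + (Y + (b - 1*5))/(b + 1) = -7 + (Y + (b - 5))/(1 + b) = -7 + (Y + (-5 + b))/(1 + b) = -7 + (-5 + Y + b)/(1 + b))
X(u) = u²*(-9 - 6*u)/(1 + u) (X(u) = (((-12 + 3 - 6*u)/(1 + u))*u)*u = (((-9 - 6*u)/(1 + u))*u)*u = (u*(-9 - 6*u)/(1 + u))*u = u²*(-9 - 6*u)/(1 + u))
-3366/X(-21) - 208/(-3509) = -3366*(1 - 21)/(441*(-9 - 6*(-21))) - 208/(-3509) = -3366*(-20/(441*(-9 + 126))) - 208*(-1/3509) = -3366/(441*(-1/20)*117) + 208/3509 = -3366/(-51597/20) + 208/3509 = -3366*(-20/51597) + 208/3509 = 7480/5733 + 208/3509 = 27439784/20117097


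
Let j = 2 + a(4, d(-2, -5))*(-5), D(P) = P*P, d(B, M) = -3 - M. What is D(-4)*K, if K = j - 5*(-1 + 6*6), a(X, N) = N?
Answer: -2928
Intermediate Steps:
D(P) = P**2
j = -8 (j = 2 + (-3 - 1*(-5))*(-5) = 2 + (-3 + 5)*(-5) = 2 + 2*(-5) = 2 - 10 = -8)
K = -183 (K = -8 - 5*(-1 + 6*6) = -8 - 5*(-1 + 36) = -8 - 5*35 = -8 - 175 = -183)
D(-4)*K = (-4)**2*(-183) = 16*(-183) = -2928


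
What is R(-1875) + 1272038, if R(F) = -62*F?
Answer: 1388288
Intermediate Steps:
R(-1875) + 1272038 = -62*(-1875) + 1272038 = 116250 + 1272038 = 1388288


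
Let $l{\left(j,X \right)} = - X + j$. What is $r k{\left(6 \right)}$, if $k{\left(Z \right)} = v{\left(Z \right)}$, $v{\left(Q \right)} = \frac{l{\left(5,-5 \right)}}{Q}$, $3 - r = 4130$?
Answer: $- \frac{20635}{3} \approx -6878.3$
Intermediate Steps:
$l{\left(j,X \right)} = j - X$
$r = -4127$ ($r = 3 - 4130 = -4127$)
$v{\left(Q \right)} = \frac{10}{Q}$ ($v{\left(Q \right)} = \frac{5 - -5}{Q} = \frac{5 + 5}{Q} = \frac{10}{Q}$)
$k{\left(Z \right)} = \frac{10}{Z}$
$r k{\left(6 \right)} = - 4127 \cdot \frac{10}{6} = - 4127 \cdot 10 \cdot \frac{1}{6} = \left(-4127\right) \frac{5}{3} = - \frac{20635}{3}$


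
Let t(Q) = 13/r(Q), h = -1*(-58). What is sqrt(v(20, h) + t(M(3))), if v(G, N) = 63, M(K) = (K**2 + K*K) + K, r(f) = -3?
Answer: 4*sqrt(33)/3 ≈ 7.6594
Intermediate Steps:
h = 58
M(K) = K + 2*K**2 (M(K) = (K**2 + K**2) + K = 2*K**2 + K = K + 2*K**2)
t(Q) = -13/3 (t(Q) = 13/(-3) = 13*(-1/3) = -13/3)
sqrt(v(20, h) + t(M(3))) = sqrt(63 - 13/3) = sqrt(176/3) = 4*sqrt(33)/3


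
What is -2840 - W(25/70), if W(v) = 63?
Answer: -2903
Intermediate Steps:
-2840 - W(25/70) = -2840 - 1*63 = -2840 - 63 = -2903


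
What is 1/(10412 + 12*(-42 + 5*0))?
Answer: 1/9908 ≈ 0.00010093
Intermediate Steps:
1/(10412 + 12*(-42 + 5*0)) = 1/(10412 + 12*(-42 + 0)) = 1/(10412 + 12*(-42)) = 1/(10412 - 504) = 1/9908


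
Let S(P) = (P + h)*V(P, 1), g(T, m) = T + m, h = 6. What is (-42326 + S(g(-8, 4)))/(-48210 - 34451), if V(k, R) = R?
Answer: 42324/82661 ≈ 0.51202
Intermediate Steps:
S(P) = 6 + P (S(P) = (P + 6)*1 = (6 + P)*1 = 6 + P)
(-42326 + S(g(-8, 4)))/(-48210 - 34451) = (-42326 + (6 + (-8 + 4)))/(-48210 - 34451) = (-42326 + (6 - 4))/(-82661) = (-42326 + 2)*(-1/82661) = -42324*(-1/82661) = 42324/82661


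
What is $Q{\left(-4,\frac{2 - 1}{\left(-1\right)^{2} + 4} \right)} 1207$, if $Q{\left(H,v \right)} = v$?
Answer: $\frac{1207}{5} \approx 241.4$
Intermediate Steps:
$Q{\left(-4,\frac{2 - 1}{\left(-1\right)^{2} + 4} \right)} 1207 = \frac{2 - 1}{\left(-1\right)^{2} + 4} \cdot 1207 = 1 \frac{1}{1 + 4} \cdot 1207 = 1 \cdot \frac{1}{5} \cdot 1207 = \frac{1}{5} \cdot 1207 = \frac{1207}{5}$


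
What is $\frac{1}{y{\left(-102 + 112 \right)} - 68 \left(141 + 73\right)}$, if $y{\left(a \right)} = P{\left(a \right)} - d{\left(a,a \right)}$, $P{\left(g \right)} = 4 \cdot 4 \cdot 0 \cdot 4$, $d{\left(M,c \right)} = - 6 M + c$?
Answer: $- \frac{1}{14502} \approx -6.8956 \cdot 10^{-5}$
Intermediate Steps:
$d{\left(M,c \right)} = c - 6 M$
$P{\left(g \right)} = 0$ ($P{\left(g \right)} = 16 \cdot 0 \cdot 4 = 0 \cdot 4 = 0$)
$y{\left(a \right)} = 5 a$ ($y{\left(a \right)} = 0 - \left(a - 6 a\right) = 0 - - 5 a = 0 + 5 a = 5 a$)
$\frac{1}{y{\left(-102 + 112 \right)} - 68 \left(141 + 73\right)} = \frac{1}{5 \left(-102 + 112\right) - 68 \left(141 + 73\right)} = \frac{1}{5 \cdot 10 - 14552} = \frac{1}{50 - 14552} = \frac{1}{-14502} = - \frac{1}{14502}$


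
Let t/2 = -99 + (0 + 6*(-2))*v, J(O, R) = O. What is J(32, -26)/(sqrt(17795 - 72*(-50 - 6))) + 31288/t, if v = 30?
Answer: -15644/459 + 32*sqrt(21827)/21827 ≈ -33.866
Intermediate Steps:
t = -918 (t = 2*(-99 + (0 + 6*(-2))*30) = 2*(-99 + (0 - 12)*30) = 2*(-99 - 12*30) = 2*(-99 - 360) = 2*(-459) = -918)
J(32, -26)/(sqrt(17795 - 72*(-50 - 6))) + 31288/t = 32/(sqrt(17795 - 72*(-50 - 6))) + 31288/(-918) = 32/(sqrt(17795 - 72*(-56))) + 31288*(-1/918) = 32/(sqrt(17795 + 4032)) - 15644/459 = 32/(sqrt(21827)) - 15644/459 = 32*(sqrt(21827)/21827) - 15644/459 = 32*sqrt(21827)/21827 - 15644/459 = -15644/459 + 32*sqrt(21827)/21827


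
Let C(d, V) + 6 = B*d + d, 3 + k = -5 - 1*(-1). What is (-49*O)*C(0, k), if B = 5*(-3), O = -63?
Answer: -18522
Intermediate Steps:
B = -15
k = -7 (k = -3 + (-5 - 1*(-1)) = -3 + (-5 + 1) = -3 - 4 = -7)
C(d, V) = -6 - 14*d (C(d, V) = -6 + (-15*d + d) = -6 - 14*d)
(-49*O)*C(0, k) = (-49*(-63))*(-6 - 14*0) = 3087*(-6 + 0) = 3087*(-6) = -18522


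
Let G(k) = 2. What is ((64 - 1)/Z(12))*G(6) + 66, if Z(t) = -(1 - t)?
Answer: 852/11 ≈ 77.455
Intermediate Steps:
Z(t) = -1 + t
((64 - 1)/Z(12))*G(6) + 66 = ((64 - 1)/(-1 + 12))*2 + 66 = (63/11)*2 + 66 = 126/11 + 66 = 852/11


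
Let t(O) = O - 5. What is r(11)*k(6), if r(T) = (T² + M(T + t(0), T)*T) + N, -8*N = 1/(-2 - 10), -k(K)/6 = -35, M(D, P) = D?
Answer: 628355/16 ≈ 39272.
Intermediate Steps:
t(O) = -5 + O
k(K) = 210 (k(K) = -6*(-35) = 210)
N = 1/96 (N = -1/(8*(-2 - 10)) = -⅛/(-12) = -⅛*(-1/12) = 1/96 ≈ 0.010417)
r(T) = 1/96 + T² + T*(-5 + T) (r(T) = (T² + (T + (-5 + 0))*T) + 1/96 = (T² + (T - 5)*T) + 1/96 = (T² + (-5 + T)*T) + 1/96 = (T² + T*(-5 + T)) + 1/96 = 1/96 + T² + T*(-5 + T))
r(11)*k(6) = (1/96 - 5*11 + 2*11²)*210 = (1/96 - 55 + 2*121)*210 = (1/96 - 55 + 242)*210 = (17953/96)*210 = 628355/16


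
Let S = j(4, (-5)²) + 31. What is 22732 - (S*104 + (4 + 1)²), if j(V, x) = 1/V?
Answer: 19457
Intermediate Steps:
S = 125/4 (S = 1/4 + 31 = ¼ + 31 = 125/4 ≈ 31.250)
22732 - (S*104 + (4 + 1)²) = 22732 - ((125/4)*104 + (4 + 1)²) = 22732 - (3250 + 5²) = 22732 - (3250 + 25) = 22732 - 1*3275 = 22732 - 3275 = 19457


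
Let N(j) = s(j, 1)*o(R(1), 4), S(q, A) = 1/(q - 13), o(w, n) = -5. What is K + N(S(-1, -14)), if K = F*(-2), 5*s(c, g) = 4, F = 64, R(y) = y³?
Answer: -132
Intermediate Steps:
s(c, g) = ⅘ (s(c, g) = (⅕)*4 = ⅘)
S(q, A) = 1/(-13 + q)
N(j) = -4 (N(j) = (⅘)*(-5) = -4)
K = -128 (K = 64*(-2) = -128)
K + N(S(-1, -14)) = -128 - 4 = -132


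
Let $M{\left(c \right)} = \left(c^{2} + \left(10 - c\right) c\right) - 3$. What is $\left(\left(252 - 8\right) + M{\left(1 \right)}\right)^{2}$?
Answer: $63001$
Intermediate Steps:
$M{\left(c \right)} = -3 + c^{2} + c \left(10 - c\right)$ ($M{\left(c \right)} = \left(c^{2} + c \left(10 - c\right)\right) - 3 = -3 + c^{2} + c \left(10 - c\right)$)
$\left(\left(252 - 8\right) + M{\left(1 \right)}\right)^{2} = \left(\left(252 - 8\right) + \left(-3 + 10 \cdot 1\right)\right)^{2} = \left(\left(252 - 8\right) + \left(-3 + 10\right)\right)^{2} = \left(244 + 7\right)^{2} = 251^{2} = 63001$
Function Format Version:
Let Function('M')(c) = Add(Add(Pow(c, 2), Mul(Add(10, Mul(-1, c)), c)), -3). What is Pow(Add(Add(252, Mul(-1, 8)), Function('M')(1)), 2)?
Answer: 63001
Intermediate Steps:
Function('M')(c) = Add(-3, Pow(c, 2), Mul(c, Add(10, Mul(-1, c)))) (Function('M')(c) = Add(Add(Pow(c, 2), Mul(c, Add(10, Mul(-1, c)))), -3) = Add(-3, Pow(c, 2), Mul(c, Add(10, Mul(-1, c)))))
Pow(Add(Add(252, Mul(-1, 8)), Function('M')(1)), 2) = Pow(Add(Add(252, Mul(-1, 8)), Add(-3, Mul(10, 1))), 2) = Pow(Add(Add(252, -8), Add(-3, 10)), 2) = Pow(Add(244, 7), 2) = Pow(251, 2) = 63001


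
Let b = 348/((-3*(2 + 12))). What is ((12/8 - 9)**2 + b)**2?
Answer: 1803649/784 ≈ 2300.6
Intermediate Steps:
b = -58/7 (b = 348/((-3*14)) = 348/(-42) = 348*(-1/42) = -58/7 ≈ -8.2857)
((12/8 - 9)**2 + b)**2 = ((12/8 - 9)**2 - 58/7)**2 = ((12*(1/8) - 9)**2 - 58/7)**2 = ((3/2 - 9)**2 - 58/7)**2 = ((-15/2)**2 - 58/7)**2 = (225/4 - 58/7)**2 = (1343/28)**2 = 1803649/784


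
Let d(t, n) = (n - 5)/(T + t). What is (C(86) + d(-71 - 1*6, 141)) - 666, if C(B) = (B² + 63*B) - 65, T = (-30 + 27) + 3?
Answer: 930255/77 ≈ 12081.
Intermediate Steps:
T = 0 (T = -3 + 3 = 0)
C(B) = -65 + B² + 63*B
d(t, n) = (-5 + n)/t (d(t, n) = (n - 5)/(0 + t) = (-5 + n)/t)
(C(86) + d(-71 - 1*6, 141)) - 666 = ((-65 + 86² + 63*86) + (-5 + 141)/(-71 - 1*6)) - 666 = ((-65 + 7396 + 5418) + 136/(-71 - 6)) - 666 = (12749 + 136/(-77)) - 666 = (12749 - 1/77*136) - 666 = (12749 - 136/77) - 666 = 981537/77 - 666 = 930255/77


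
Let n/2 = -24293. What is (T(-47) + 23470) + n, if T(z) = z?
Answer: -25163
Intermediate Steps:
n = -48586 (n = 2*(-24293) = -48586)
(T(-47) + 23470) + n = (-47 + 23470) - 48586 = 23423 - 48586 = -25163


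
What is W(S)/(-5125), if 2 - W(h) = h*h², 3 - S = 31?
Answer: -21954/5125 ≈ -4.2837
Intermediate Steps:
S = -28 (S = 3 - 1*31 = 3 - 31 = -28)
W(h) = 2 - h³ (W(h) = 2 - h*h² = 2 - h³)
W(S)/(-5125) = (2 - 1*(-28)³)/(-5125) = (2 - 1*(-21952))*(-1/5125) = (2 + 21952)*(-1/5125) = 21954*(-1/5125) = -21954/5125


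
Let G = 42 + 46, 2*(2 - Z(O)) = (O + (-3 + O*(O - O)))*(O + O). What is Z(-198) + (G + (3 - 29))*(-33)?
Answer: -41842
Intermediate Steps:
Z(O) = 2 - O*(-3 + O) (Z(O) = 2 - (O + (-3 + O*(O - O)))*(O + O)/2 = 2 - (O + (-3 + O*0))*2*O/2 = 2 - (O + (-3 + 0))*2*O/2 = 2 - (O - 3)*2*O/2 = 2 - (-3 + O)*2*O/2 = 2 - O*(-3 + O))
G = 88
Z(-198) + (G + (3 - 29))*(-33) = (2 - 1*(-198)² + 3*(-198)) + (88 + (3 - 29))*(-33) = (2 - 1*39204 - 594) + (88 - 26)*(-33) = (2 - 39204 - 594) + 62*(-33) = -39796 - 2046 = -41842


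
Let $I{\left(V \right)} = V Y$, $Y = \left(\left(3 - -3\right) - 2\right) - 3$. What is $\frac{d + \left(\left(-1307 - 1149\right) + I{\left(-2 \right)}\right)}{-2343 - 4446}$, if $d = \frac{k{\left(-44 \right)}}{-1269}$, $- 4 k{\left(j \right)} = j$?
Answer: $\frac{3119213}{8615241} \approx 0.36206$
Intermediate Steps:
$k{\left(j \right)} = - \frac{j}{4}$
$Y = 1$ ($Y = \left(\left(3 + 3\right) - 2\right) - 3 = \left(6 - 2\right) - 3 = 4 - 3 = 1$)
$I{\left(V \right)} = V$ ($I{\left(V \right)} = V 1 = V$)
$d = - \frac{11}{1269}$ ($d = \frac{\left(- \frac{1}{4}\right) \left(-44\right)}{-1269} = 11 \left(- \frac{1}{1269}\right) = - \frac{11}{1269} \approx -0.0086682$)
$\frac{d + \left(\left(-1307 - 1149\right) + I{\left(-2 \right)}\right)}{-2343 - 4446} = \frac{- \frac{11}{1269} - 2458}{-2343 - 4446} = \frac{- \frac{11}{1269} - 2458}{-6789} = \left(- \frac{11}{1269} - 2458\right) \left(- \frac{1}{6789}\right) = \left(- \frac{3119213}{1269}\right) \left(- \frac{1}{6789}\right) = \frac{3119213}{8615241}$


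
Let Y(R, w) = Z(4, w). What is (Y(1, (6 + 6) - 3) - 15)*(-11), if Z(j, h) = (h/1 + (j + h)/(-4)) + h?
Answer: 11/4 ≈ 2.7500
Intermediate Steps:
Z(j, h) = -j/4 + 7*h/4 (Z(j, h) = (h*1 + (h + j)*(-¼)) + h = (h + (-h/4 - j/4)) + h = (-j/4 + 3*h/4) + h = -j/4 + 7*h/4)
Y(R, w) = -1 + 7*w/4 (Y(R, w) = -¼*4 + 7*w/4 = -1 + 7*w/4)
(Y(1, (6 + 6) - 3) - 15)*(-11) = ((-1 + 7*((6 + 6) - 3)/4) - 15)*(-11) = ((-1 + 7*(12 - 3)/4) - 15)*(-11) = ((-1 + (7/4)*9) - 15)*(-11) = ((-1 + 63/4) - 15)*(-11) = (59/4 - 15)*(-11) = -¼*(-11) = 11/4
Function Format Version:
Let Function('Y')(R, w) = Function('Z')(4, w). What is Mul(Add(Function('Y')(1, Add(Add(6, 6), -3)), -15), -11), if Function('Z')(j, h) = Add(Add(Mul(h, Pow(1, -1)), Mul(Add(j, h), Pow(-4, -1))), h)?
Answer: Rational(11, 4) ≈ 2.7500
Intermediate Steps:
Function('Z')(j, h) = Add(Mul(Rational(-1, 4), j), Mul(Rational(7, 4), h)) (Function('Z')(j, h) = Add(Add(Mul(h, 1), Mul(Add(h, j), Rational(-1, 4))), h) = Add(Add(h, Add(Mul(Rational(-1, 4), h), Mul(Rational(-1, 4), j))), h) = Add(Add(Mul(Rational(-1, 4), j), Mul(Rational(3, 4), h)), h) = Add(Mul(Rational(-1, 4), j), Mul(Rational(7, 4), h)))
Function('Y')(R, w) = Add(-1, Mul(Rational(7, 4), w)) (Function('Y')(R, w) = Add(Mul(Rational(-1, 4), 4), Mul(Rational(7, 4), w)) = Add(-1, Mul(Rational(7, 4), w)))
Mul(Add(Function('Y')(1, Add(Add(6, 6), -3)), -15), -11) = Mul(Add(Add(-1, Mul(Rational(7, 4), Add(Add(6, 6), -3))), -15), -11) = Mul(Add(Add(-1, Mul(Rational(7, 4), Add(12, -3))), -15), -11) = Mul(Add(Add(-1, Mul(Rational(7, 4), 9)), -15), -11) = Mul(Add(Add(-1, Rational(63, 4)), -15), -11) = Mul(Add(Rational(59, 4), -15), -11) = Mul(Rational(-1, 4), -11) = Rational(11, 4)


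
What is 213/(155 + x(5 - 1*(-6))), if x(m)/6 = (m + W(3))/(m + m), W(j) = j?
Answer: 2343/1747 ≈ 1.3412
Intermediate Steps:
x(m) = 3*(3 + m)/m (x(m) = 6*((m + 3)/(m + m)) = 6*((3 + m)/((2*m))) = 6*((3 + m)*(1/(2*m))) = 6*((3 + m)/(2*m)) = 3*(3 + m)/m)
213/(155 + x(5 - 1*(-6))) = 213/(155 + (3 + 9/(5 - 1*(-6)))) = 213/(155 + (3 + 9/(5 + 6))) = 213/(155 + (3 + 9/11)) = 213/(155 + 42/11) = 213/(1747/11) = (11/1747)*213 = 2343/1747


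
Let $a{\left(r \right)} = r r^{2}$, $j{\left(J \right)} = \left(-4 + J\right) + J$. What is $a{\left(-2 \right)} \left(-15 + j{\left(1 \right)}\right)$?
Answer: $136$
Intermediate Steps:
$j{\left(J \right)} = -4 + 2 J$
$a{\left(r \right)} = r^{3}$
$a{\left(-2 \right)} \left(-15 + j{\left(1 \right)}\right) = \left(-2\right)^{3} \left(-15 + \left(-4 + 2 \cdot 1\right)\right) = - 8 \left(-15 + \left(-4 + 2\right)\right) = - 8 \left(-15 - 2\right) = \left(-8\right) \left(-17\right) = 136$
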